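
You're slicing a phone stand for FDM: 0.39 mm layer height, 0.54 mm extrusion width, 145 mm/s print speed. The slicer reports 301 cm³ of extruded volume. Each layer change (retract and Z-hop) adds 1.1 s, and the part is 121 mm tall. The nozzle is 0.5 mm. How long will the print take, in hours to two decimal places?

Line area: 0.39 × 0.54 → 0.2106 mm².
Toolpath length = 301 cm³ / 0.2106 mm² = 301000 / 0.2106 = 1429249.8 mm.
Print-move time = 1429249.8 / 145, so 9856.9 s.
Layers = ⌈121/0.39⌉ = 311.
Layer-change overhead: 311 × 1.1 → 342.1 s.
Altogether 9856.9 + 342.1 = 10199 s, i.e. 2.83 hours.

2.83 hours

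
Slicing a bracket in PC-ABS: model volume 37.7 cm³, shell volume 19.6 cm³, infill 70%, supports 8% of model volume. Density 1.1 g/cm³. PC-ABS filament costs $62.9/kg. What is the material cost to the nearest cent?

$2.44

Interior volume = 37.7 − 19.6 = 18.1 cm³.
Infill deposited = 0.70 × 18.1 = 12.67 cm³.
Support = 0.08 × 37.7, so 3.016 cm³.
Total extruded = 19.6 + 12.67 + 3.016 = 35.286 cm³.
Mass = 35.286 × 1.1, so 38.8146 g.
At $62.9/kg: 38.8146/1000 × 62.9 = $2.44.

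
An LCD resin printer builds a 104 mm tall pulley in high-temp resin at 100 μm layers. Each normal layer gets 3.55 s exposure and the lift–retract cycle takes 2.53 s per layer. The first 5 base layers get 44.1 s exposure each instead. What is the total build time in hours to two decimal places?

Layer count = ceil(104 / 0.1) = 1040.
Burn-in layers: 5 × (44.1 + 2.53) → 233.15 s.
Regular layers = 1035 × (3.55 + 2.53), so 6292.8 s.
Total = 233.15 + 6292.8 = 6525.95 s = 1.81 hours.

1.81 hours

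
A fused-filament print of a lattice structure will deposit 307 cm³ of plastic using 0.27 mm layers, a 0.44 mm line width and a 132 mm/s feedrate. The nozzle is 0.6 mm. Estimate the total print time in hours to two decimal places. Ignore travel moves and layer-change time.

Bead cross-section: 0.27 × 0.44 → 0.1188 mm².
Total extruded path = 307000/0.1188 = 2584175.1 mm.
Time extruding: 2584175.1 / 132 → 19577.1 s.
Converting: 19577.1 s = 5.44 hours.

5.44 hours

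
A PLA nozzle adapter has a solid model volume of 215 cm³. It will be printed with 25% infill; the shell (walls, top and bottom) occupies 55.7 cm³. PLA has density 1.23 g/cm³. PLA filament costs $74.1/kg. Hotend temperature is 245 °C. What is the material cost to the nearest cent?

Infill region = 215 − 55.7, so 159.3 cm³.
Deposited infill = 0.25 × 159.3, so 39.825 cm³.
Total extruded: 55.7 + 39.825 → 95.525 cm³.
Mass: 95.525 × 1.23 → 117.49575 g.
At $74.1/kg: 117.49575/1000 × 74.1 = $8.71.

$8.71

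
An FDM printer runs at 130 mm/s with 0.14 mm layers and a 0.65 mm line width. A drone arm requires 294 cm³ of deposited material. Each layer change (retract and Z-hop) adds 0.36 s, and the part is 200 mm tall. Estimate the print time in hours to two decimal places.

7.05 hours

Bead cross-section = 0.14 × 0.65, so 0.091 mm².
Toolpath length = 294 cm³ / 0.091 mm² = 294000 / 0.091 = 3230769.2 mm.
Time extruding = 3230769.2 / 130, so 24852.1 s.
Layers = ⌈200/0.14⌉ = 1429.
Layer-change overhead = 1429 × 0.36, so 514.44 s.
Total = 24852.1 + 514.44 = 25366.54 s = 7.05 hours.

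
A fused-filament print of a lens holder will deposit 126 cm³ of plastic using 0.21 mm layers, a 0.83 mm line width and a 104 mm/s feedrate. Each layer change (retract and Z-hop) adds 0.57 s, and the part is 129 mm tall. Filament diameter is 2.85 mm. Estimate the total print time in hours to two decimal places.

Line area = 0.21 × 0.83 = 0.1743 mm².
Path length: 126000 mm³ / 0.1743 mm² → 722891.6 mm.
Extrusion time: 722891.6 / 104 → 6950.9 s.
Layer count = ceil(129 / 0.21) = 615.
Non-print overhead: 615 × 0.57 → 350.55 s.
Total = 6950.9 + 350.55 = 7301.45 s = 2.03 hours.

2.03 hours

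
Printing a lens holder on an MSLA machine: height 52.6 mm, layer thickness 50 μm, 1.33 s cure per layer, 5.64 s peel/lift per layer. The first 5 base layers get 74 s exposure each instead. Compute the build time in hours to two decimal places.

Layers = ⌈52.6/0.05⌉ = 1052.
Bottom layers: 5 × (74 + 5.64) → 398.2 s.
Remaining layers: 1047 × (1.33 + 5.64) → 7297.59 s.
Total = 398.2 + 7297.59 = 7695.79 s = 2.14 hours.

2.14 hours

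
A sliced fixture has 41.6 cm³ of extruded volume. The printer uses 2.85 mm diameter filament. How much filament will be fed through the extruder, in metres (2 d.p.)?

Filament cross-section = π × (2.85/2)² = 6.3794 mm².
Length = 41.6 cm³ / 6.3794 mm² = 41600 / 6.3794 = 6520.99 mm = 6.52 m.

6.52 m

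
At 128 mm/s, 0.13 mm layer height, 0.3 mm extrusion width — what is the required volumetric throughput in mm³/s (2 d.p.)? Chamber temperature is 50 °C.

Extrusion cross-section = 0.13 × 0.3, so 0.039 mm².
Q = v·A = 128 × 0.039 = 4.99 mm³/s.

4.99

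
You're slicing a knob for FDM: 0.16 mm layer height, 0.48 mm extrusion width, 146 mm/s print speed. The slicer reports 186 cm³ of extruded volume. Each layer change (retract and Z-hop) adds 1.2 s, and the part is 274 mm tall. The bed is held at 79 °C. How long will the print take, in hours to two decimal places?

5.18 hours

Extrusion cross-section: 0.16 × 0.48 → 0.0768 mm².
Toolpath length = 186 cm³ / 0.0768 mm² = 186000 / 0.0768 = 2421875 mm.
Extrusion time = 2421875 / 146, so 16588.2 s.
Layer count = ceil(274 / 0.16) = 1713.
Layer-change overhead: 1713 × 1.2 → 2055.6 s.
Altogether 16588.2 + 2055.6 = 18643.8 s, i.e. 5.18 hours.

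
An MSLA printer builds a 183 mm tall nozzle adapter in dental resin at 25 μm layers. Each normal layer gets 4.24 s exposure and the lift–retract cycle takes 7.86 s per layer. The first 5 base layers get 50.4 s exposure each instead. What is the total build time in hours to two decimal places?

Layers = ⌈183/0.025⌉ = 7320.
Base layers: 5 × (50.4 + 7.86) → 291.3 s.
Normal layers: 7315 × (4.24 + 7.86) → 88511.5 s.
Sum: 291.3 + 88511.5 = 88802.8 s → 24.67 hours.

24.67 hours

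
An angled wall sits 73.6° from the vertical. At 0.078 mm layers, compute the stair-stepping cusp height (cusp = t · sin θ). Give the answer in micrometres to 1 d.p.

sin(73.6°) = 0.9593, so cusp = 0.078 × 0.9593 = 0.074825 mm → 74.8 μm.

74.8 μm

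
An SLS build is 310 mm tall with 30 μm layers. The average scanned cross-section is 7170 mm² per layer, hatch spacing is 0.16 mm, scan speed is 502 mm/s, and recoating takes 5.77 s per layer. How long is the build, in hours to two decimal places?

272.81 hours

Number of layers: 310 / 0.03 → 10334 (rounded up).
Scan path per layer: 7170 / 0.16 → 44812.5 mm.
Scan time per layer = 44812.5 / 502, so 89.2679 s.
Layer cycle: 89.2679 + 5.77 → 95.0379 s.
Total: 10334 × 95.0379 s = 982121.6586 s → 272.81 hours.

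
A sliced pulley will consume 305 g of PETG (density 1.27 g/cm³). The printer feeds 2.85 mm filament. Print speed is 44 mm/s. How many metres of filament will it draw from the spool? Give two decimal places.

Extruded volume: 305/1.27 = 240.1575 cm³ (240157.5 mm³).
A = π r² = π × 1.425² = 6.3794 mm².
L = V/A = 240157.5/6.3794 = 37645.78 mm → 37.65 m.

37.65 m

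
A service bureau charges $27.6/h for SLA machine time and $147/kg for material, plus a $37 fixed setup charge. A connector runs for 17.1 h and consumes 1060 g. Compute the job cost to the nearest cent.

Machine-time cost: 27.6 × 17.1 → $471.96.
Feedstock cost: 147 × 1060/1000 → $155.82.
Total = 471.96 + 155.82 + 37 = $664.78.

$664.78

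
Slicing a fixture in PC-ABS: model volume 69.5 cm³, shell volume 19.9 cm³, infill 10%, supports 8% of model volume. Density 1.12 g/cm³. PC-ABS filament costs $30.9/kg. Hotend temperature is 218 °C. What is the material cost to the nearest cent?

$1.05

Interior volume: 69.5 − 19.9 → 49.6 cm³.
Infill volume = 0.10 × 49.6, so 4.96 cm³.
Support: 0.08 × 69.5 → 5.56 cm³.
Deposited volume: 19.9 + 4.96 + 5.56 → 30.42 cm³.
Mass: 30.42 × 1.12 → 34.0704 g.
At $30.9/kg: 34.0704/1000 × 30.9 = $1.05.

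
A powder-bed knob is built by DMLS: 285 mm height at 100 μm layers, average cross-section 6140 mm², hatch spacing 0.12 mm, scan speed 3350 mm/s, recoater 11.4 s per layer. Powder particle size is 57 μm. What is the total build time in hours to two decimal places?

21.12 hours

Number of layers: 285 / 0.1 → 2850 (rounded up).
Scan path per layer = 6140 / 0.12 = 51166.7 mm.
Per-layer scan time = 51166.7 / 3350, so 15.2736 s.
Per-layer time = 15.2736 + 11.4 = 26.6736 s.
Build time = 2850 × 26.6736 = 76019.76 s = 21.12 hours.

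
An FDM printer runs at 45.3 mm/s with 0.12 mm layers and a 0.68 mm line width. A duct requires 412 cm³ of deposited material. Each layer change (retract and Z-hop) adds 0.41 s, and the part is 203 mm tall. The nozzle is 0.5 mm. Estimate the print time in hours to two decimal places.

31.15 hours

Extrusion cross-section = 0.12 × 0.68, so 0.0816 mm².
Total extruded path = 412000/0.0816 = 5049019.6 mm.
Time extruding = 5049019.6 / 45.3, so 111457.4 s.
Layers = ⌈203/0.12⌉ = 1692.
Layer-change overhead = 1692 × 0.41 = 693.72 s.
Altogether 111457.4 + 693.72 = 112151.12 s, i.e. 31.15 hours.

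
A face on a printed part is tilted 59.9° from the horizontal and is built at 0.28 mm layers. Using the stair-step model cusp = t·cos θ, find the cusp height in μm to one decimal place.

Cusp = layer height × cos(59.9°) = 0.28 × 0.5015 = 0.14042 mm = 140.4 μm.

140.4 μm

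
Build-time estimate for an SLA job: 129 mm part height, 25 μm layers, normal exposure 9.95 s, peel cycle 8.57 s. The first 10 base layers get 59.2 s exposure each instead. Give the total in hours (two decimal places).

Number of layers: 129 / 0.025 → 5160 (rounded up).
Burn-in layers: 10 × (59.2 + 8.57) → 677.7 s.
Normal layers = 5150 × (9.95 + 8.57) = 95378 s.
Sum: 677.7 + 95378 = 96055.7 s → 26.68 hours.

26.68 hours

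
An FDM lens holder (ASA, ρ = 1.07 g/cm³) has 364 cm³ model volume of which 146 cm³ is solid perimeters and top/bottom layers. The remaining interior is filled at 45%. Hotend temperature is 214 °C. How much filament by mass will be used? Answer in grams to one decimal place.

261.2 g

Infill region = 364 − 146, so 218 cm³.
Deposited infill = 0.45 × 218 = 98.1 cm³.
Deposited volume: 146 + 98.1 → 244.1 cm³.
Mass: 244.1 × 1.07 → 261.187 g.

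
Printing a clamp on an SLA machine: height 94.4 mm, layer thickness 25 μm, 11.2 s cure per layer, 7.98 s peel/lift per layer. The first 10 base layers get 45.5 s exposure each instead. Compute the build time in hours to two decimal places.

20.21 hours

Layers = ⌈94.4/0.025⌉ = 3776.
Bottom layers = 10 × (45.5 + 7.98), so 534.8 s.
Regular layers: 3766 × (11.2 + 7.98) → 72231.88 s.
Total = 534.8 + 72231.88 = 72766.68 s = 20.21 hours.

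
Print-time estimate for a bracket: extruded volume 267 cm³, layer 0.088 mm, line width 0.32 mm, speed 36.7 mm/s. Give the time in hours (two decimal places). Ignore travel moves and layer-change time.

71.76 hours

Line area = 0.088 × 0.32, so 0.02816 mm².
Total extruded path = 267000/0.02816 = 9481534.1 mm.
Print-move time = 9481534.1 / 36.7, so 258352.4 s.
258352.4 s = 71.76 hours.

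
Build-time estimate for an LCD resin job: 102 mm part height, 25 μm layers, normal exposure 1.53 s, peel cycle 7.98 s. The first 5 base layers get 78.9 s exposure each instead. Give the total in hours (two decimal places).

10.89 hours

Number of layers: 102 / 0.025 → 4080 (rounded up).
Base layers = 5 × (78.9 + 7.98), so 434.4 s.
Normal layers: 4075 × (1.53 + 7.98) → 38753.25 s.
Sum: 434.4 + 38753.25 = 39187.65 s → 10.89 hours.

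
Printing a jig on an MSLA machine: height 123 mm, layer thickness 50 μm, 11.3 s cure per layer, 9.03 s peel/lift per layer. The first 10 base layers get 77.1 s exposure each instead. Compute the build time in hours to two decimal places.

Layers = ⌈123/0.05⌉ = 2460.
Burn-in layers: 10 × (77.1 + 9.03) → 861.3 s.
Normal layers = 2450 × (11.3 + 9.03) = 49808.5 s.
Sum: 861.3 + 49808.5 = 50669.8 s → 14.07 hours.

14.07 hours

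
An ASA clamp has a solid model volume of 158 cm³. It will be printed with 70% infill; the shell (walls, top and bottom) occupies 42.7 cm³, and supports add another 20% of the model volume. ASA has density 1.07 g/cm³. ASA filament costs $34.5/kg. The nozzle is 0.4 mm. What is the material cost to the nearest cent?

$5.72

Volume inside the shell = 158 − 42.7, so 115.3 cm³.
Infill volume: 0.70 × 115.3 → 80.71 cm³.
Support = 0.20 × 158, so 31.6 cm³.
Total extruded = 42.7 + 80.71 + 31.6 = 155.01 cm³.
Mass: 155.01 × 1.07 → 165.8607 g.
At $34.5/kg: 165.8607/1000 × 34.5 = $5.72.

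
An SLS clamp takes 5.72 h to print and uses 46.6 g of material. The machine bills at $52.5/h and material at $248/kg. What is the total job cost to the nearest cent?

Machine-time cost = 52.5 × 5.72 = $300.30.
Feedstock cost: 248 × 46.6/1000 → $11.5568.
Job cost: 300.30 + 11.5568 = 311.8568 ≈ $311.86.

$311.86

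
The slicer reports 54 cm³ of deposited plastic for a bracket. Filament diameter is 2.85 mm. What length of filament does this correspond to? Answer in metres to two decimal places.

8.46 m

Filament cross-section = π × (2.85/2)² = 6.3794 mm².
L = 54000 mm³ / 6.3794 mm² = 8464.75 mm, i.e. 8.46 m.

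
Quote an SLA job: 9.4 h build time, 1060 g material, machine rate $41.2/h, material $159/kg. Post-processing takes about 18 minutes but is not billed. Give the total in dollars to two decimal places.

Machine cost = 41.2 × 9.4 = $387.28.
Material cost: 159 × 1060/1000 → $168.54.
Total = 387.28 + 168.54 = $555.82.

$555.82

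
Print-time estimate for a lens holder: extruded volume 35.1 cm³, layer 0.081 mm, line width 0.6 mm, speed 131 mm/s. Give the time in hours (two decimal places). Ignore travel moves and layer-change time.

1.53 hours

Line area = 0.081 × 0.6, so 0.0486 mm².
Path length: 35100 mm³ / 0.0486 mm² → 722222.2 mm.
Time extruding = 722222.2 / 131 = 5513.1 s.
5513.1 s = 1.53 hours.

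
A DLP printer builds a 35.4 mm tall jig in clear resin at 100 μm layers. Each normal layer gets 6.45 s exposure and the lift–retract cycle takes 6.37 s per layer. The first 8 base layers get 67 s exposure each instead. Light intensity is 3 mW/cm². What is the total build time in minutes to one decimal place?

Number of layers: 35.4 / 0.1 → 354 (rounded up).
Bottom layers = 8 × (67 + 6.37) = 586.96 s.
Normal layers: 346 × (6.45 + 6.37) → 4435.72 s.
Total = 586.96 + 4435.72 = 5022.68 s = 83.7 minutes.

83.7 minutes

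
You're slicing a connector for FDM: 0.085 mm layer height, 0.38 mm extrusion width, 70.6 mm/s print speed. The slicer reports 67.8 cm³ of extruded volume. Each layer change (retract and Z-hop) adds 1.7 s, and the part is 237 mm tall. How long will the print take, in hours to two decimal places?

Line area = 0.085 × 0.38, so 0.0323 mm².
Toolpath length = 67.8 cm³ / 0.0323 mm² = 67800 / 0.0323 = 2099071.2 mm.
Print-move time = 2099071.2 / 70.6 = 29731.9 s.
Layers = ⌈237/0.085⌉ = 2789.
Non-print overhead = 2789 × 1.7 = 4741.3 s.
Altogether 29731.9 + 4741.3 = 34473.2 s, i.e. 9.58 hours.

9.58 hours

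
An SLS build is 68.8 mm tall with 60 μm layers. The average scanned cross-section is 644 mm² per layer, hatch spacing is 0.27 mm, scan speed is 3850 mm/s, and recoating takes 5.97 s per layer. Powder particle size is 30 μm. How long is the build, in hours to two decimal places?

2.10 hours

Layer count = ceil(68.8 / 0.06) = 1147.
Scan path per layer = 644 / 0.27 = 2385.2 mm.
Laser time per layer = 2385.2 / 3850, so 0.6195 s.
Time per layer = 0.6195 + 5.97 = 6.5895 s.
Total: 1147 × 6.5895 s = 7558.1565 s → 2.10 hours.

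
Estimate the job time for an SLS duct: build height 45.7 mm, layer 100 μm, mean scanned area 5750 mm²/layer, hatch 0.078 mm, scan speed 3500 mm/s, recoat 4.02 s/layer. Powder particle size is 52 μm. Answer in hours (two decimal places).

Number of layers: 45.7 / 0.1 → 457 (rounded up).
Scan path per layer = 5750 / 0.078, so 73717.9 mm.
Laser time per layer: 73717.9 / 3500 → 21.0623 s.
Layer cycle = 21.0623 + 4.02, so 25.0823 s.
Build time = 457 × 25.0823 = 11462.6111 s = 3.18 hours.

3.18 hours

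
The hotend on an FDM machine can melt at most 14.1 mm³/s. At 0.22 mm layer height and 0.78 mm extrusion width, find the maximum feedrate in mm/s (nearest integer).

Bead cross-section = 0.22 × 0.78, so 0.1716 mm².
Max speed = 14.1 / 0.1716 = 82.17 ≈ 82 mm/s.

82 mm/s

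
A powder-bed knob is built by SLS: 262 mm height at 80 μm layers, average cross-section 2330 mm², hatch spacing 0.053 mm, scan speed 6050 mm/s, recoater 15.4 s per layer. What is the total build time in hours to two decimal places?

Layers = ⌈262/0.08⌉ = 3275.
Per-layer scan distance: 2330 / 0.053 → 43962.3 mm.
Laser time per layer: 43962.3 / 6050 → 7.2665 s.
Layer cycle = 7.2665 + 15.4, so 22.6665 s.
Build time = 3275 × 22.6665 = 74232.7875 s = 20.62 hours.

20.62 hours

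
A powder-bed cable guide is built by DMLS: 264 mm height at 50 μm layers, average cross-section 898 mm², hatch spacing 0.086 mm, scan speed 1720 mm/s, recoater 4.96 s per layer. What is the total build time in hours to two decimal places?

16.18 hours

Layers = ⌈264/0.05⌉ = 5280.
Hatch length per layer: 898 / 0.086 → 10441.9 mm.
Per-layer scan time: 10441.9 / 1720 → 6.0709 s.
Per-layer time = 6.0709 + 4.96, so 11.0309 s.
Build time = 5280 × 11.0309 = 58243.152 s = 16.18 hours.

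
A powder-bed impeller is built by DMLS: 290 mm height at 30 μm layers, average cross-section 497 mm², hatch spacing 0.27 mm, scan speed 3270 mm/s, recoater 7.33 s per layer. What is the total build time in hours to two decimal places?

Number of layers: 290 / 0.03 → 9667 (rounded up).
Scan path per layer = 497 / 0.27, so 1840.7 mm.
Per-layer scan time = 1840.7 / 3270 = 0.5629 s.
Per-layer time = 0.5629 + 7.33 = 7.8929 s.
9667 layers × 7.8929 s/layer = 76300.6643 s, i.e. 21.19 hours.

21.19 hours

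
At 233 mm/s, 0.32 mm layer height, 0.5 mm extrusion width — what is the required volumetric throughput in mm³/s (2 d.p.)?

37.28

Extrusion cross-section = 0.32 × 0.5 = 0.16 mm².
Volumetric flow = 233 × 0.16 = 37.28 mm³/s.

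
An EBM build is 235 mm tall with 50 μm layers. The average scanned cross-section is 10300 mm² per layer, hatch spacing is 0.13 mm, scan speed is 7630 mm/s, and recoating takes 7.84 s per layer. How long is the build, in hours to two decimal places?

Number of layers: 235 / 0.05 → 4700 (rounded up).
Hatch length per layer: 10300 / 0.13 → 79230.8 mm.
Per-layer scan time = 79230.8 / 7630 = 10.3841 s.
Per-layer time: 10.3841 + 7.84 → 18.2241 s.
Total: 4700 × 18.2241 s = 85653.27 s → 23.79 hours.

23.79 hours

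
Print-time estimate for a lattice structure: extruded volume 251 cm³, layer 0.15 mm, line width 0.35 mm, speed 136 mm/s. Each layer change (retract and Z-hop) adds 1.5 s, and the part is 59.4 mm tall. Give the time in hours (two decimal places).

Bead cross-section: 0.15 × 0.35 → 0.0525 mm².
Toolpath length = 251 cm³ / 0.0525 mm² = 251000 / 0.0525 = 4780952.4 mm.
Time extruding = 4780952.4 / 136, so 35154.1 s.
Layer count = ceil(59.4 / 0.15) = 396.
Layer-change overhead: 396 × 1.5 → 594 s.
Altogether 35154.1 + 594 = 35748.1 s, i.e. 9.93 hours.

9.93 hours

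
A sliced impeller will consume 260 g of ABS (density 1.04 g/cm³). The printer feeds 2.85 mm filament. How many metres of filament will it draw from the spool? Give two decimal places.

39.19 m

Extruded volume: 260/1.04 = 250 cm³ (250000 mm³).
Filament cross-section = π × (2.85/2)² = 6.3794 mm².
L = V/A = 250000/6.3794 = 39188.64 mm → 39.19 m.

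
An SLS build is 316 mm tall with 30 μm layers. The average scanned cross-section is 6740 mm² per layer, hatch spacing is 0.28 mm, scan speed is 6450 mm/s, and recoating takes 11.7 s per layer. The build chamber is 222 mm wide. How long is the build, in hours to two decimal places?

Number of layers: 316 / 0.03 → 10534 (rounded up).
Scan path per layer = 6740 / 0.28 = 24071.4 mm.
Scan time per layer: 24071.4 / 6450 → 3.732 s.
Layer cycle = 3.732 + 11.7, so 15.432 s.
Build time = 10534 × 15.432 = 162560.688 s = 45.16 hours.

45.16 hours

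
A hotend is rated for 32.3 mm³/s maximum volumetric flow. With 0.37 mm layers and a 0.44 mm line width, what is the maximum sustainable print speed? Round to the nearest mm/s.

Bead cross-section = 0.37 × 0.44 = 0.1628 mm².
Max speed = 32.3 / 0.1628 = 198.40 ≈ 198 mm/s.

198 mm/s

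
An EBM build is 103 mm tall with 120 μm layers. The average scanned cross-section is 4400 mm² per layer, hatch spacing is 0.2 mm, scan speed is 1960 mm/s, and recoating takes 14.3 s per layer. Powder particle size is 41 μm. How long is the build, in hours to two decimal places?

Layers = ⌈103/0.12⌉ = 859.
Per-layer scan distance = 4400 / 0.2 = 22000 mm.
Scan time per layer: 22000 / 1960 → 11.2245 s.
Time per layer = 11.2245 + 14.3 = 25.5245 s.
Build time = 859 × 25.5245 = 21925.5455 s = 6.09 hours.

6.09 hours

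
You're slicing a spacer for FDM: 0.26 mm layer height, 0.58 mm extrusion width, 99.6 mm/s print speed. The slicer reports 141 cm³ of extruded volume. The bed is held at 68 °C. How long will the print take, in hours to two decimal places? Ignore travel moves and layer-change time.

2.61 hours

Bead cross-section = 0.26 × 0.58 = 0.1508 mm².
Path length: 141000 mm³ / 0.1508 mm² → 935013.3 mm.
Extrusion time = 935013.3 / 99.6 = 9387.7 s.
Converting: 9387.7 s = 2.61 hours.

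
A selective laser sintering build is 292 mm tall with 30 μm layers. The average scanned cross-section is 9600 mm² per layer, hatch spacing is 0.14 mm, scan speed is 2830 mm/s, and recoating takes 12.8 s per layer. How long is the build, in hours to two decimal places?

100.13 hours

Number of layers: 292 / 0.03 → 9734 (rounded up).
Hatch length per layer = 9600 / 0.14 = 68571.4 mm.
Scan time per layer = 68571.4 / 2830, so 24.2302 s.
Time per layer: 24.2302 + 12.8 → 37.0302 s.
Build time = 9734 × 37.0302 = 360451.9668 s = 100.13 hours.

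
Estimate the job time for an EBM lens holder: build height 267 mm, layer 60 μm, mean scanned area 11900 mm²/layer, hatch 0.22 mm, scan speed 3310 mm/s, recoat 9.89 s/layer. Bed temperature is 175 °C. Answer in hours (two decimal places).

Layer count = ceil(267 / 0.06) = 4450.
Per-layer scan distance = 11900 / 0.22 = 54090.9 mm.
Scan time per layer: 54090.9 / 3310 → 16.3417 s.
Layer cycle = 16.3417 + 9.89, so 26.2317 s.
4450 layers × 26.2317 s/layer = 116731.065 s, i.e. 32.43 hours.

32.43 hours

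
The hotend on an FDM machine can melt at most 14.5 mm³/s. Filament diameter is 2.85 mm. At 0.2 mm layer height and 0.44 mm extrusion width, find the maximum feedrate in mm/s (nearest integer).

165 mm/s

Bead cross-section = 0.2 × 0.44 = 0.088 mm².
v_max = Q/A = 14.5/0.088 = 164.77 mm/s → 165 mm/s.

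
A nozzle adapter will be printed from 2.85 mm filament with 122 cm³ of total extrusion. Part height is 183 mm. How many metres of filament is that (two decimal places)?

Filament cross-section = π × (2.85/2)² = 6.3794 mm².
L = 122000 mm³ / 6.3794 mm² = 19124.06 mm, i.e. 19.12 m.

19.12 m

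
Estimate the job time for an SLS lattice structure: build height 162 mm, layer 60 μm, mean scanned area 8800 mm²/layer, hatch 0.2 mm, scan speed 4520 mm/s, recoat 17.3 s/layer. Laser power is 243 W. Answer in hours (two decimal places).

20.28 hours

Number of layers: 162 / 0.06 → 2700 (rounded up).
Hatch length per layer: 8800 / 0.2 → 44000 mm.
Per-layer scan time = 44000 / 4520, so 9.7345 s.
Layer cycle = 9.7345 + 17.3, so 27.0345 s.
2700 layers × 27.0345 s/layer = 72993.15 s, i.e. 20.28 hours.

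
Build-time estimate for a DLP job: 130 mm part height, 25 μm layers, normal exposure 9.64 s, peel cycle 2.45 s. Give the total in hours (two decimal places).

Number of layers: 130 / 0.025 → 5200 (rounded up).
Per-layer time = 9.64 + 2.45, so 12.09 s.
Total = 5200 × 12.09 = 62868 s = 17.46 hours.

17.46 hours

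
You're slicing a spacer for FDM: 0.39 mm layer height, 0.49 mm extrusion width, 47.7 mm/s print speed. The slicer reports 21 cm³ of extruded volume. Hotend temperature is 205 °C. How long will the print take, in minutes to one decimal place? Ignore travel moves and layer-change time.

38.4 minutes

Bead cross-section = 0.39 × 0.49 = 0.1911 mm².
Path length: 21000 mm³ / 0.1911 mm² → 109890.1 mm.
Time extruding = 109890.1 / 47.7, so 2303.8 s.
In the requested units: 2303.8 s = 38.4 minutes.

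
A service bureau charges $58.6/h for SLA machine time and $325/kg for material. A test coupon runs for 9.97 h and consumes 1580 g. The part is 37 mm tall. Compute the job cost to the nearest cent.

$1097.74

Time charge = 58.6 × 9.97, so $584.242.
Material cost: 325 × 1580/1000 → $513.50.
Total = 584.242 + 513.50 = 1097.742 ≈ $1097.74.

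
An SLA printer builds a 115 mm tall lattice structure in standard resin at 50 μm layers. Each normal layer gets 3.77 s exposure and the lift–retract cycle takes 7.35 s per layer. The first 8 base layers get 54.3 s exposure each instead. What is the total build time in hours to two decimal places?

Layer count = ceil(115 / 0.05) = 2300.
Burn-in layers = 8 × (54.3 + 7.35), so 493.2 s.
Remaining layers: 2292 × (3.77 + 7.35) → 25487.04 s.
Total = 493.2 + 25487.04 = 25980.24 s = 7.22 hours.

7.22 hours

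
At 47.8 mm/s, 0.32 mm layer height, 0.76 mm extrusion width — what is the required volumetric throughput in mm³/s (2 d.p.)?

11.62

A = 0.32 × 0.76 = 0.2432 mm².
Q = v·A = 47.8 × 0.2432 = 11.62 mm³/s.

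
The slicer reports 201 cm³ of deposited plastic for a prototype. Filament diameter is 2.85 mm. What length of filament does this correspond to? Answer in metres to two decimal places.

A = π r² = π × 1.425² = 6.3794 mm².
Length = 201 cm³ / 6.3794 mm² = 201000 / 6.3794 = 31507.67 mm = 31.51 m.

31.51 m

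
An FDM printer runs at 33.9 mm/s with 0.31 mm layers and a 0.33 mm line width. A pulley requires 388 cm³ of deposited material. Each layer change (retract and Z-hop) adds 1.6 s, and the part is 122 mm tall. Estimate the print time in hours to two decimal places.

31.25 hours

Bead cross-section: 0.31 × 0.33 → 0.1023 mm².
Total extruded path = 388000/0.1023 = 3792766.4 mm.
Extrusion time: 3792766.4 / 33.9 → 111881 s.
Layer count = ceil(122 / 0.31) = 394.
Layer-change overhead = 394 × 1.6 = 630.4 s.
Altogether 111881 + 630.4 = 112511.4 s, i.e. 31.25 hours.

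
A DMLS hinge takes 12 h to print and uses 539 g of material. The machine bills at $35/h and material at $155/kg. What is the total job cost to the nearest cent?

$503.55

Machine cost = 35 × 12 = $420.00.
Feedstock cost = 155 × 539/1000 = $83.545.
Total = 420.00 + 83.545 = 503.545 ≈ $503.55.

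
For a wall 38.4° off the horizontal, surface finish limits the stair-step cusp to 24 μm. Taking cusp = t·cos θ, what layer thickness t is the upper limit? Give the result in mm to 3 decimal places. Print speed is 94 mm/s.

t = h_c / cos θ = 0.024 / 0.7837 = 0.031 mm.

0.031 mm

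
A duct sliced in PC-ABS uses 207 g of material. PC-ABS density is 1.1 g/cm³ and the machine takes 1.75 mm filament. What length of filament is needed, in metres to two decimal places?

Extruded volume: 207/1.1 = 188.1818 cm³ (188181.8 mm³).
A = π r² = π × 0.875² = 2.4053 mm².
L = V/A = 188181.8/2.4053 = 78236.31 mm → 78.24 m.

78.24 m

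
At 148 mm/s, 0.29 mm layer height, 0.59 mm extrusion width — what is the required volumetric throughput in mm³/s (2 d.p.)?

Bead cross-section = 0.29 × 0.59 = 0.1711 mm².
Q = v·A = 148 × 0.1711 = 25.32 mm³/s.

25.32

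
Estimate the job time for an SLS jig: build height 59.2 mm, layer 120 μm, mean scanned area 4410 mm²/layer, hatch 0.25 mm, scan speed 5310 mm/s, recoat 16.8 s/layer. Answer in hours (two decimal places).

2.76 hours

Number of layers: 59.2 / 0.12 → 494 (rounded up).
Scan path per layer: 4410 / 0.25 → 17640 mm.
Scan time per layer = 17640 / 5310, so 3.322 s.
Time per layer = 3.322 + 16.8, so 20.122 s.
Total: 494 × 20.122 s = 9940.268 s → 2.76 hours.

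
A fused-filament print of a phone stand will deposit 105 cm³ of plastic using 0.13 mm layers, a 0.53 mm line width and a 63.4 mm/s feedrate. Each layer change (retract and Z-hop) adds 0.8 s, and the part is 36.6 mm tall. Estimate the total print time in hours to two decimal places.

6.74 hours

Bead cross-section = 0.13 × 0.53, so 0.0689 mm².
Toolpath length = 105 cm³ / 0.0689 mm² = 105000 / 0.0689 = 1523947.8 mm.
Time extruding = 1523947.8 / 63.4 = 24037 s.
Number of layers: 36.6 / 0.13 → 282 (rounded up).
Layer-change overhead: 282 × 0.8 → 225.6 s.
Altogether 24037 + 225.6 = 24262.6 s, i.e. 6.74 hours.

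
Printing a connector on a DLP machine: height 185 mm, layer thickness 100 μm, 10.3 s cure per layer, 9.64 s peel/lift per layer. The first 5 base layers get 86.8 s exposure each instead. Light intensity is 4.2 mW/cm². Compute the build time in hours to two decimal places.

Layers = ⌈185/0.1⌉ = 1850.
Burn-in layers = 5 × (86.8 + 9.64) = 482.2 s.
Regular layers: 1845 × (10.3 + 9.64) → 36789.3 s.
Sum: 482.2 + 36789.3 = 37271.5 s → 10.35 hours.

10.35 hours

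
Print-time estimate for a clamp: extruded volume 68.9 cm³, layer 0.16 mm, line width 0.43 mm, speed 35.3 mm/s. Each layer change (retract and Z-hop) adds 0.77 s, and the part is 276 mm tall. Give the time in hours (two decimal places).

Line area: 0.16 × 0.43 → 0.0688 mm².
Toolpath length = 68.9 cm³ / 0.0688 mm² = 68900 / 0.0688 = 1001453.5 mm.
Extrusion time: 1001453.5 / 35.3 → 28369.8 s.
Layers = ⌈276/0.16⌉ = 1725.
Z-hop total: 1725 × 0.77 → 1328.25 s.
Altogether 28369.8 + 1328.25 = 29698.05 s, i.e. 8.25 hours.

8.25 hours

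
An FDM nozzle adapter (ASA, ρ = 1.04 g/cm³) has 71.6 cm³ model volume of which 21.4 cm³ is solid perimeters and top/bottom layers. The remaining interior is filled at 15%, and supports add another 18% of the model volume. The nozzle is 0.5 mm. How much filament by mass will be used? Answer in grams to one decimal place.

Volume inside the shell = 71.6 − 21.4 = 50.2 cm³.
Deposited infill: 0.15 × 50.2 → 7.53 cm³.
Support: 0.18 × 71.6 → 12.888 cm³.
Deposited volume: 21.4 + 7.53 + 12.888 → 41.818 cm³.
Mass: 41.818 × 1.04 → 43.49072 g.

43.5 g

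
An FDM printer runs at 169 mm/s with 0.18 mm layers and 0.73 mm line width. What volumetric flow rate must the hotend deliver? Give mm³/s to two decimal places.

22.21

Extrusion cross-section = 0.18 × 0.73 = 0.1314 mm².
Q = v·A = 169 × 0.1314 = 22.21 mm³/s.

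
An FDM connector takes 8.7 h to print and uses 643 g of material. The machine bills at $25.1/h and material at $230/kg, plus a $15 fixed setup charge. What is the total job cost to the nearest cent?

$381.26

Machine-time cost = 25.1 × 8.7, so $218.37.
Material cost = 230 × 643/1000, so $147.89.
Adding setup: 218.37 + 147.89 + 15 → $381.26.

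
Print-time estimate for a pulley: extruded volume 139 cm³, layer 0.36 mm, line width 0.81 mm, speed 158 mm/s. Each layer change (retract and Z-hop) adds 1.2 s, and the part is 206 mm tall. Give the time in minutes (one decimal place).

Bead cross-section = 0.36 × 0.81 = 0.2916 mm².
Toolpath length = 139 cm³ / 0.2916 mm² = 139000 / 0.2916 = 476680.4 mm.
Print-move time: 476680.4 / 158 → 3017 s.
Layer count = ceil(206 / 0.36) = 573.
Layer-change overhead = 573 × 1.2 = 687.6 s.
Altogether 3017 + 687.6 = 3704.6 s, i.e. 61.7 minutes.

61.7 minutes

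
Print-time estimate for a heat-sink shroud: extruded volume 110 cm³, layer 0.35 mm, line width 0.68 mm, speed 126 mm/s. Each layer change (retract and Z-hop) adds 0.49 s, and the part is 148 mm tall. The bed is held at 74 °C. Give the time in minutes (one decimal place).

64.6 minutes

Bead cross-section = 0.35 × 0.68 = 0.238 mm².
Total extruded path = 110000/0.238 = 462184.9 mm.
Print-move time = 462184.9 / 126 = 3668.1 s.
Layer count = ceil(148 / 0.35) = 423.
Layer-change overhead = 423 × 0.49, so 207.27 s.
Total = 3668.1 + 207.27 = 3875.37 s = 64.6 minutes.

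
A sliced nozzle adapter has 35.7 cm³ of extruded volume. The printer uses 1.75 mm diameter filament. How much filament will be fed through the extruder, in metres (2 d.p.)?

A = π r² = π × 0.875² = 2.4053 mm².
Length = 35.7 cm³ / 2.4053 mm² = 35700 / 2.4053 = 14842.22 mm = 14.84 m.

14.84 m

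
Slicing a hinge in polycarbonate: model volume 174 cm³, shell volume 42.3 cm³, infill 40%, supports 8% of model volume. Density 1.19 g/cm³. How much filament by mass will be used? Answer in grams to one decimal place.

129.6 g

Infill region: 174 − 42.3 → 131.7 cm³.
Infill deposited = 0.40 × 131.7 = 52.68 cm³.
Support = 0.08 × 174 = 13.92 cm³.
Deposited volume = 42.3 + 52.68 + 13.92 = 108.9 cm³.
Mass = 108.9 × 1.19 = 129.591 g.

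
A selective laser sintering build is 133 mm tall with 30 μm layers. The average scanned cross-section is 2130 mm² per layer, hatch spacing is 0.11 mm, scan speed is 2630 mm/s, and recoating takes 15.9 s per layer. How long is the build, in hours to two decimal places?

Layers = ⌈133/0.03⌉ = 4434.
Hatch length per layer: 2130 / 0.11 → 19363.6 mm.
Laser time per layer: 19363.6 / 2630 → 7.3626 s.
Per-layer time = 7.3626 + 15.9 = 23.2626 s.
4434 layers × 23.2626 s/layer = 103146.3684 s, i.e. 28.65 hours.

28.65 hours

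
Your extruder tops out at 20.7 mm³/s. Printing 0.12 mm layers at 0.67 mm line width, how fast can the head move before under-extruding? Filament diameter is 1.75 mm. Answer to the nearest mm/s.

A: 0.12 × 0.67 → 0.0804 mm².
v_max = Q/A = 20.7/0.0804 = 257.46 mm/s → 257 mm/s.

257 mm/s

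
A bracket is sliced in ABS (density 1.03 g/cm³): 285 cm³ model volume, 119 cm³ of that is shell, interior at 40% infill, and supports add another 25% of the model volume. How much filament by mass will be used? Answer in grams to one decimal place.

Infill region = 285 − 119, so 166 cm³.
Deposited infill = 0.40 × 166, so 66.4 cm³.
Support: 0.25 × 285 → 71.25 cm³.
Total extruded = 119 + 66.4 + 71.25, so 256.65 cm³.
Mass = 256.65 × 1.03, so 264.3495 g.

264.3 g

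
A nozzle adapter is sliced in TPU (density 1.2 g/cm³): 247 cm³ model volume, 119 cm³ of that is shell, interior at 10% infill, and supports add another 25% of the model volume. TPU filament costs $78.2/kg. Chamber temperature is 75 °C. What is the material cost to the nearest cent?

Interior volume = 247 − 119, so 128 cm³.
Infill deposited = 0.10 × 128, so 12.8 cm³.
Support: 0.25 × 247 → 61.75 cm³.
Deposited volume = 119 + 12.8 + 61.75, so 193.55 cm³.
Mass = 193.55 × 1.2, so 232.26 g.
Cost = 232.26 g / 1000 × $78.2/kg = $18.16.

$18.16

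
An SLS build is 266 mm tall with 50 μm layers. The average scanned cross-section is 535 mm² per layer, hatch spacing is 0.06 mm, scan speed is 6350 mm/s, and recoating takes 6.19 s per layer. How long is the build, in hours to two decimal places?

11.22 hours

Number of layers: 266 / 0.05 → 5320 (rounded up).
Scan path per layer = 535 / 0.06 = 8916.7 mm.
Scan time per layer: 8916.7 / 6350 → 1.4042 s.
Layer cycle: 1.4042 + 6.19 → 7.5942 s.
Total: 5320 × 7.5942 s = 40401.144 s → 11.22 hours.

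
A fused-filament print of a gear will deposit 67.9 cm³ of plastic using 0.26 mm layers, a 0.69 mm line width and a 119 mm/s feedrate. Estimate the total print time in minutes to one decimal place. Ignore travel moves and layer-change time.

53.0 minutes

Extrusion cross-section: 0.26 × 0.69 → 0.1794 mm².
Toolpath length = 67.9 cm³ / 0.1794 mm² = 67900 / 0.1794 = 378483.8 mm.
Extrusion time = 378483.8 / 119, so 3180.5 s.
3180.5 s = 53.0 minutes.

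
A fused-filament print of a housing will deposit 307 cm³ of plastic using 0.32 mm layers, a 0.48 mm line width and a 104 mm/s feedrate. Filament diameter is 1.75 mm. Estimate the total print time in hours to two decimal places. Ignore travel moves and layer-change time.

5.34 hours

Line area = 0.32 × 0.48 = 0.1536 mm².
Total extruded path = 307000/0.1536 = 1998697.9 mm.
Extrusion time = 1998697.9 / 104, so 19218.2 s.
Converting: 19218.2 s = 5.34 hours.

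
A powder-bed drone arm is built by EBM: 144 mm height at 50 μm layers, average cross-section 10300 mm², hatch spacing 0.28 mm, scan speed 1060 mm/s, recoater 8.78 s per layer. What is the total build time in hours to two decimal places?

34.79 hours

Number of layers: 144 / 0.05 → 2880 (rounded up).
Scan path per layer = 10300 / 0.28, so 36785.7 mm.
Scan time per layer: 36785.7 / 1060 → 34.7035 s.
Layer cycle: 34.7035 + 8.78 → 43.4835 s.
2880 layers × 43.4835 s/layer = 125232.48 s, i.e. 34.79 hours.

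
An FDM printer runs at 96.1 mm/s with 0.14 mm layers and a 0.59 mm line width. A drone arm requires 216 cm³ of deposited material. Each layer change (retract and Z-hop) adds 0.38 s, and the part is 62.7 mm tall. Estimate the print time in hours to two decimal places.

Line area: 0.14 × 0.59 → 0.0826 mm².
Path length: 216000 mm³ / 0.0826 mm² → 2615012.1 mm.
Extrusion time = 2615012.1 / 96.1 = 27211.4 s.
Layers = ⌈62.7/0.14⌉ = 448.
Non-print overhead = 448 × 0.38, so 170.24 s.
Altogether 27211.4 + 170.24 = 27381.64 s, i.e. 7.61 hours.

7.61 hours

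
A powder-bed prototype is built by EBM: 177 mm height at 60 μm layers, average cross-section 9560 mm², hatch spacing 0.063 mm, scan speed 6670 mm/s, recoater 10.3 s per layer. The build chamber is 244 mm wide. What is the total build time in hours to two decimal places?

27.08 hours

Number of layers: 177 / 0.06 → 2950 (rounded up).
Scan path per layer = 9560 / 0.063 = 151746 mm.
Scan time per layer: 151746 / 6670 → 22.7505 s.
Layer cycle: 22.7505 + 10.3 → 33.0505 s.
2950 layers × 33.0505 s/layer = 97498.975 s, i.e. 27.08 hours.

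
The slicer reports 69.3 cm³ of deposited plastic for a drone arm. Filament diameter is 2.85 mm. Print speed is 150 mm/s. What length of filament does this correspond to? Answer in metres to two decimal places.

Cross-section of 2.85 mm filament: π·(2.85/2)² = 6.3794 mm².
L = 69300 mm³ / 6.3794 mm² = 10863.09 mm, i.e. 10.86 m.

10.86 m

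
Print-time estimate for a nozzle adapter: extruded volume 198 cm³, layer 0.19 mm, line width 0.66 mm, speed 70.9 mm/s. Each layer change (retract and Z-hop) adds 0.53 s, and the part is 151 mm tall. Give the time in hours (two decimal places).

6.30 hours

Extrusion cross-section = 0.19 × 0.66 = 0.1254 mm².
Toolpath length = 198 cm³ / 0.1254 mm² = 198000 / 0.1254 = 1578947.4 mm.
Extrusion time = 1578947.4 / 70.9, so 22270.1 s.
Layer count = ceil(151 / 0.19) = 795.
Z-hop total: 795 × 0.53 → 421.35 s.
Altogether 22270.1 + 421.35 = 22691.45 s, i.e. 6.30 hours.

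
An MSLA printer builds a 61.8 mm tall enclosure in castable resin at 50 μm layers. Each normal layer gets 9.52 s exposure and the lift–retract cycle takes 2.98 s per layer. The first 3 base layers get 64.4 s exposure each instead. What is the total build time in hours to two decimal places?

Number of layers: 61.8 / 0.05 → 1236 (rounded up).
Base layers: 3 × (64.4 + 2.98) → 202.14 s.
Regular layers = 1233 × (9.52 + 2.98) = 15412.5 s.
Sum: 202.14 + 15412.5 = 15614.64 s → 4.34 hours.

4.34 hours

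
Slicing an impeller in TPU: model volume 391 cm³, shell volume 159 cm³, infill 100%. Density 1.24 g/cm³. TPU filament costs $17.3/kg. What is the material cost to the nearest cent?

Infill region = 391 − 159 = 232 cm³.
Infill deposited = 1.00 × 232 = 232 cm³.
Total extruded: 159 + 232 → 391 cm³.
Mass: 391 × 1.24 → 484.84 g.
At $17.3/kg: 484.84/1000 × 17.3 = $8.39.

$8.39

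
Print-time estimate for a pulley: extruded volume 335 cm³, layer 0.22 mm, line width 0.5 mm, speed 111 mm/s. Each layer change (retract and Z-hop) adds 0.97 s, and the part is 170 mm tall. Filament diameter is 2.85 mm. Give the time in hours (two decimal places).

7.83 hours

Bead cross-section = 0.22 × 0.5 = 0.11 mm².
Total extruded path = 335000/0.11 = 3045454.5 mm.
Print-move time = 3045454.5 / 111 = 27436.5 s.
Number of layers: 170 / 0.22 → 773 (rounded up).
Layer-change overhead = 773 × 0.97, so 749.81 s.
Altogether 27436.5 + 749.81 = 28186.31 s, i.e. 7.83 hours.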